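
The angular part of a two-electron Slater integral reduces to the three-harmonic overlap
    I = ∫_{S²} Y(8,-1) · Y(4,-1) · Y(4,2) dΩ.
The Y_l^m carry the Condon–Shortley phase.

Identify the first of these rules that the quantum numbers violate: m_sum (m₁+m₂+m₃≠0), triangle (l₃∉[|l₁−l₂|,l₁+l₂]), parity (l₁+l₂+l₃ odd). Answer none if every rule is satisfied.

m₁+m₂+m₃ = -1 − 1 + 2 = 0  ✓
triangle: |8−4|=4 ≤ l₃=4 ≤ 8+4=12  ✓
parity: l₁+l₂+l₃ = 16 is even  ✓

none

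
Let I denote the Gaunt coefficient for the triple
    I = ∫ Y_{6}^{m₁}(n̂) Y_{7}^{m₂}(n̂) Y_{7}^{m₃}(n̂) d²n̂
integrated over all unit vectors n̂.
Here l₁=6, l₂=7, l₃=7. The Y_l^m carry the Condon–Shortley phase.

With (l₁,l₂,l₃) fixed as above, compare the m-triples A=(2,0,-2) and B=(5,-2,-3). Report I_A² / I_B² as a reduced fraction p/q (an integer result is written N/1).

l's match ⇒ only the (l;m) 3-j factors differ between A and B.
A: triangle coeff Δ(6,7,7) = 1/2444321880; Σ_t [0,4]: t=0:+1/174182400 t=1:−1/6220800 t=2:+1/1658880 t=3:−1/2488320 t=4:+1/24883200 = 1/11612160; (3j)²=150/46189 [(6 7 7; 2 0 -2)], sign=-1
B: triangle coeff Δ(6,7,7) = 1/2444321880; Σ_t [0,1]: t=0:+1/62208000 t=1:−1/49766400 = -1/248832000; (3j)²=21/20995 [(6 7 7; 5 -2 -3)], sign=-1
I_A²/I_B² = (150/46189)/(21/20995) = 250/77

250/77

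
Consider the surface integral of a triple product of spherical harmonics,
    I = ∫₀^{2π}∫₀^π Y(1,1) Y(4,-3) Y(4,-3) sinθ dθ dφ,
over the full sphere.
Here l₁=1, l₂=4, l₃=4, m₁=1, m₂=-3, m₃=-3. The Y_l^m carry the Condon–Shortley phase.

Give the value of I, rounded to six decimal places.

0.000000

Σmᵢ = -5 ≠ 0, so the φ-integral vanishes; I = 0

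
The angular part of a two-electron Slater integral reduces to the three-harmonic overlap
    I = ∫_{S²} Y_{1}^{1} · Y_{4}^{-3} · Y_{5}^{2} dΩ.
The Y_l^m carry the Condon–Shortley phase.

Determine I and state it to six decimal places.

Rules hold: Σm=0, L=10 even, 3≤5≤5.
N = 3·9·11 = 297
Δ = 0!·2!·8!/11! = 1/495
Racah Σ t=0..0: t=0:+1/576 = 1/576
⇒ 3j(1 4 5; 0 0 0)² = 5/99, sgn -1
Racah Σ t=0..0: t=0:+1/10080 = 1/10080
⇒ 3j(1 4 5; 1 -3 2)² = 1/165, sgn -1
4πI² = N·(3j₀)²·(3jₘ)² = 1/11
I = +1·√(0.0909091/4π) = 0.08505478

0.085055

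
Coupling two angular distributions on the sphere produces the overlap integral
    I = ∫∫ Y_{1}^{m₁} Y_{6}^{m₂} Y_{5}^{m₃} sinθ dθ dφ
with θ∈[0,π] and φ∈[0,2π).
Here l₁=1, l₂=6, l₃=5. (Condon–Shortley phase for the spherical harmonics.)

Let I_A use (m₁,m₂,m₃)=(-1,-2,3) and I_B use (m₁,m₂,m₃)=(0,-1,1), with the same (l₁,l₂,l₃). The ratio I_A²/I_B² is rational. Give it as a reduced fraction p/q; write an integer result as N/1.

Shared (l₁,l₂,l₃)=(1,6,5): N and (l;000)² cancel in I_A²/I_B².
A: Δ = 2!·0!·10!/13! = 1/858; Racah Σ t=2..2: t=2:+1/161280 = 1/161280; ⇒ 3j(1 6 5; -1 -2 3)² = 1/143, sgn +1
B: Δ = 2!·0!·10!/13! = 1/858; Racah Σ t=1..1: t=1:−1/17280 = -1/17280; ⇒ 3j(1 6 5; 0 -1 1)² = 35/858, sgn -1
I_A²/I_B² = (1/143)/(35/858) = 6/35

6/35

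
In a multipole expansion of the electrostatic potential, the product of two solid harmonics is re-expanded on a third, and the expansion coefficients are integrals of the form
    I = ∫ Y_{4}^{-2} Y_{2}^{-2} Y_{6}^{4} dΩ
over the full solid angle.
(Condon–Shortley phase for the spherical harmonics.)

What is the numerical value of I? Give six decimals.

Rules hold: Σm=0, L=12 even, 2≤6≤6.
N = 9·5·13 = 585
Δ = 0!·8!·4!/13! = 1/6435
Racah Σ t=0..0: t=0:+1/2304 = 1/2304
⇒ 3j(4 2 6; 0 0 0)² = 5/143, sgn +1
Racah Σ t=0..0: t=0:+1/34560 = 1/34560
⇒ 3j(4 2 6; -2 -2 4)² = 14/429, sgn +1
4πI² = N·(3j₀)²·(3jₘ)² = 1050/1573
I = +1·√(0.667514/4π) = 0.23047581

0.230476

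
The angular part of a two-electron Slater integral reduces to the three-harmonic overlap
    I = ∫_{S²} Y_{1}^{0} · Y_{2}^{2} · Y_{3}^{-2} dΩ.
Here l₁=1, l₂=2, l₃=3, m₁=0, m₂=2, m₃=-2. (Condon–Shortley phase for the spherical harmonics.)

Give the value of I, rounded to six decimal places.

Checks pass: Σm=0; 6 even; l₃=3∈[1,3].
(2·1+1)(2·2+1)(2·3+1) = 105
Δ: 0! 2! 4! / 7! → 1/105
sum: t=0:+1/4 = 1/4
3j²(1 2 3; 0 0 0) = Δ·Π!·Σ² = 3/35  (sign -1)
sum: t=0:+1/24 = 1/24
3j²(1 2 3; 0 2 -2) = Δ·Π!·Σ² = 1/21  (sign -1)
combine: 4πI² = 105·3/35·1/21 = 3/7
take √, sign +1: I = 0.18467439

0.184674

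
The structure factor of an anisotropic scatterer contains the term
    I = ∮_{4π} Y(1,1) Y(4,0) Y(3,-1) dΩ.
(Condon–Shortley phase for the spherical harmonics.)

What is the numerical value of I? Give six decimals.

m-sum 0 ✓  L=8 even ✓  3≤3≤5 ✓
Π(2lᵢ+1) = 3×9×7 = 189
triangle coeff Δ(1,4,3) = 1/252
Σ_t [1,1]: t=1:−1/36 = -1/36
(3j)²=4/63 [(1 4 3; 0 0 0)], sign=+1
Σ_t [0,0]: t=0:+1/96 = 1/96
(3j)²=1/42 [(1 4 3; 1 0 -1)], sign=+1
⇒ 4πI² = 2/7
I = (+1)√(2/7/(4π)) = 0.15078601

0.150786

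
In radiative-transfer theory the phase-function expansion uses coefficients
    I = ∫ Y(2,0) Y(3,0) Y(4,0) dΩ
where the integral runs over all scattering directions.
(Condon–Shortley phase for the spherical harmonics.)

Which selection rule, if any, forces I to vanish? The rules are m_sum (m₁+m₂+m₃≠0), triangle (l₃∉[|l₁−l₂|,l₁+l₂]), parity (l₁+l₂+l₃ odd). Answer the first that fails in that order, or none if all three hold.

Σmᵢ = 0  ✓
l₃∈[|l₁−l₂|,l₁+l₂]=[1,5], have l₃=4  ✓
Σlᵢ = 9 ⇒ odd  ✗

parity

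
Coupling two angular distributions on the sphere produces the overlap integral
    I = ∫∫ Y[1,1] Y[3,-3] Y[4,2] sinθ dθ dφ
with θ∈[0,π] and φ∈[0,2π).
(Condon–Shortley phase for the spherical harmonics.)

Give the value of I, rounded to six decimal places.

0.061558

m-sum 0 ✓  L=8 even ✓  2≤4≤4 ✓
Π(2lᵢ+1) = 3×7×9 = 189
triangle coeff Δ(1,3,4) = 1/252
Σ_t [0,0]: t=0:+1/36 = 1/36
(3j)²=4/63 [(1 3 4; 0 0 0)], sign=+1
Σ_t [0,0]: t=0:+1/1440 = 1/1440
(3j)²=1/252 [(1 3 4; 1 -3 2)], sign=+1
⇒ 4πI² = 1/21
I = (+1)√(1/21/(4π)) = 0.06155813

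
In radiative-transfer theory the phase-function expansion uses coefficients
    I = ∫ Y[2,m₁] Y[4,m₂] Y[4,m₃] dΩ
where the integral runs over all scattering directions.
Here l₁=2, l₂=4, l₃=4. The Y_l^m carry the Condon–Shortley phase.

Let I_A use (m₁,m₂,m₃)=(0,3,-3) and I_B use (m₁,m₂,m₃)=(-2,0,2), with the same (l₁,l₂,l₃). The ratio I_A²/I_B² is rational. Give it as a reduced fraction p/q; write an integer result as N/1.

Shared (l₁,l₂,l₃)=(2,4,4): N and (l;000)² cancel in I_A²/I_B².
A: Δ = 2!·2!·6!/11! = 1/13860; Racah Σ t=1..2: t=1:−1/720 t=2:+1/480 = 1/1440; ⇒ 3j(2 4 4; 0 3 -3)² = 7/1980, sgn -1
B: Δ = 2!·2!·6!/11! = 1/13860; Racah Σ t=2..2: t=2:+1/192 = 1/192; ⇒ 3j(2 4 4; -2 0 2)² = 3/77, sgn +1
I_A²/I_B² = (7/1980)/(3/77) = 49/540

49/540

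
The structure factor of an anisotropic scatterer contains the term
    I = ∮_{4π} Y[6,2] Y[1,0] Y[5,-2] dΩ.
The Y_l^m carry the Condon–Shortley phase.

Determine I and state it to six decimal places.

0.231133

Rules hold: Σm=0, L=12 even, 5≤5≤7.
N = 13·3·11 = 429
Δ = 2!·10!·0!/13! = 1/858
Racah Σ t=1..1: t=1:−1/14400 = -1/14400
⇒ 3j(6 1 5; 0 0 0)² = 6/143, sgn +1
Racah Σ t=1..1: t=1:−1/30240 = -1/30240
⇒ 3j(6 1 5; 2 0 -2)² = 16/429, sgn +1
4πI² = N·(3j₀)²·(3jₘ)² = 96/143
I = +1·√(0.671329/4π) = 0.23113338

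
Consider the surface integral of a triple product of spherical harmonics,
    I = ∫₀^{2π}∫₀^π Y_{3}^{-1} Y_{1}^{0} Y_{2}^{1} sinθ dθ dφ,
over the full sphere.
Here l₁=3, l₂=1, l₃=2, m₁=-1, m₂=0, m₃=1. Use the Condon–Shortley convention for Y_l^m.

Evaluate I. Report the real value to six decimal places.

-0.233597

Rules hold: Σm=0, L=6 even, 2≤2≤4.
N = 7·3·5 = 105
Δ = 2!·4!·0!/7! = 1/105
Racah Σ t=1..1: t=1:−1/4 = -1/4
⇒ 3j(3 1 2; 0 0 0)² = 3/35, sgn -1
Racah Σ t=1..1: t=1:−1/6 = -1/6
⇒ 3j(3 1 2; -1 0 1)² = 8/105, sgn +1
4πI² = N·(3j₀)²·(3jₘ)² = 24/35
I = -1·√(0.685714/4π) = -0.23359668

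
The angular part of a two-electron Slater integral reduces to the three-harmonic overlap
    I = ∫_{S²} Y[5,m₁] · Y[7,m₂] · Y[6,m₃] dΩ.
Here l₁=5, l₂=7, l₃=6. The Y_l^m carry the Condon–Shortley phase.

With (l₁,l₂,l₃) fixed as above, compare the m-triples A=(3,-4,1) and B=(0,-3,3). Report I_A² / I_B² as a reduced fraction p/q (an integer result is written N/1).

l's match ⇒ only the (l;m) 3-j factors differ between A and B.
A: triangle coeff Δ(5,7,6) = 1/174594420; Σ_t [0,2]: t=0:+1/2073600 t=1:−1/1036800 t=2:+1/5806080 = -1/3225600; (3j)²=27/4199 [(5 7 6; 3 -4 1)], sign=+1
B: triangle coeff Δ(5,7,6) = 1/174594420; Σ_t [1,4]: t=1:−1/2073600 t=2:+1/414720 t=3:−1/725760 t=4:+1/11612160 = 37/58060800; (3j)²=4107/646646 [(5 7 6; 0 -3 3)], sign=-1
I_A²/I_B² = (27/4199)/(4107/646646) = 1386/1369

1386/1369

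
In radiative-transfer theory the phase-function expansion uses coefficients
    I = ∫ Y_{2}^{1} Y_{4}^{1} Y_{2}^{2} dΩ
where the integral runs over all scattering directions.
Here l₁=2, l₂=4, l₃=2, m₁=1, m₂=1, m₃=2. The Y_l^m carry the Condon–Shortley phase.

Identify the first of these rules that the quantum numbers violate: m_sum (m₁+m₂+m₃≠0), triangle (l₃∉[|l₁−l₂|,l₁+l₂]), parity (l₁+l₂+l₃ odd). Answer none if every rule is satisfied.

m_sum

m₁+m₂+m₃ = 1 + 1 + 2 = 4  ✗
triangle: |2−4|=2 ≤ l₃=2 ≤ 2+4=6
parity: l₁+l₂+l₃ = 8 is even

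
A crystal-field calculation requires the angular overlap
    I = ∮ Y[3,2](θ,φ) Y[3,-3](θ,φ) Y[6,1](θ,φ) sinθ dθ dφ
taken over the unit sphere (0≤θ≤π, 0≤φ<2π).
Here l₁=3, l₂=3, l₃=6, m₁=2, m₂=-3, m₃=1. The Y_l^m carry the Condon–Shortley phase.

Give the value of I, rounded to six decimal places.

m-sum 0 ✓  L=12 even ✓  0≤6≤6 ✓
Π(2lᵢ+1) = 7×7×13 = 637
triangle coeff Δ(3,3,6) = 1/12012
Σ_t [0,0]: t=0:+1/1296 = 1/1296
(3j)²=100/3003 [(3 3 6; 0 0 0)], sign=+1
Σ_t [0,0]: t=0:+1/86400 = 1/86400
(3j)²=1/1716 [(3 3 6; 2 -3 1)], sign=-1
⇒ 4πI² = 175/14157
I = (-1)√(175/14157/(4π)) = -0.03136379

-0.031364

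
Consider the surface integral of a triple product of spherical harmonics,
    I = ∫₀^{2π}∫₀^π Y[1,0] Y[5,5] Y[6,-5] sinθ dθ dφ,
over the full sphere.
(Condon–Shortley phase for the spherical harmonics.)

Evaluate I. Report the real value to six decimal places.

-0.135514

m-sum 0 ✓  L=12 even ✓  4≤6≤6 ✓
Π(2lᵢ+1) = 3×11×13 = 429
triangle coeff Δ(1,5,6) = 1/858
Σ_t [0,0]: t=0:+1/14400 = 1/14400
(3j)²=6/143 [(1 5 6; 0 0 0)], sign=+1
Σ_t [0,0]: t=0:+1/3628800 = 1/3628800
(3j)²=1/78 [(1 5 6; 0 5 -5)], sign=-1
⇒ 4πI² = 3/13
I = (-1)√(3/13/(4π)) = -0.13551395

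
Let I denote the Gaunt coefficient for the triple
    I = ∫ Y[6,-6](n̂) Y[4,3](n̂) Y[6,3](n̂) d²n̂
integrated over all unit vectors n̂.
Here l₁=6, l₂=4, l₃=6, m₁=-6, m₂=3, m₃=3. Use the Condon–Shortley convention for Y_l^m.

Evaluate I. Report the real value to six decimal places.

Checks pass: Σm=0; 16 even; l₃=6∈[2,10].
(2·6+1)(2·4+1)(2·6+1) = 1521
Δ: 4! 8! 4! / 17! → 1/15315300
sum: t=0:+1/829440 t=1:−1/25920 t=2:+1/9216 t=3:−1/25920 t=4:+1/829440 = 7/207360
3j²(6 4 6; 0 0 0) = Δ·Π!·Σ² = 28/2431  (sign +1)
sum: t=4:+1/5806080 = 1/5806080
3j²(6 4 6; -6 3 3) = Δ·Π!·Σ² = 9/884  (sign -1)
combine: 4πI² = 1521·28/2431·9/884 = 567/3179
take √, sign -1: I = -0.11913554

-0.119136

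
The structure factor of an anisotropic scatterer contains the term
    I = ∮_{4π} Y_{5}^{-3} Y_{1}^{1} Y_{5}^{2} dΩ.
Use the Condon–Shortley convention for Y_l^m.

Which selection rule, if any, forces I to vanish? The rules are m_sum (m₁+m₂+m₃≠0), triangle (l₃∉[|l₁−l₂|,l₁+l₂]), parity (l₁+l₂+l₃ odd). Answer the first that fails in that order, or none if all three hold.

parity

Σmᵢ = 0  ✓
l₃∈[|l₁−l₂|,l₁+l₂]=[4,6], have l₃=5  ✓
Σlᵢ = 11 ⇒ odd  ✗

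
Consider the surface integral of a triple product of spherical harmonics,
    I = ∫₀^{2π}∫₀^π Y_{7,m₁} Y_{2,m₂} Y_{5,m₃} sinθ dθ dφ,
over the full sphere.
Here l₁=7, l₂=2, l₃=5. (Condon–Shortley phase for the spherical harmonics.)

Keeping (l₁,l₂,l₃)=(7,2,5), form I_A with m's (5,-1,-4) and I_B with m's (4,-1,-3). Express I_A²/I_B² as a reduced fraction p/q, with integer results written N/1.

8/9

Same 7,2,5: normalisation and zero-m 3j drop out of the ratio.
A: Δ: 4! 10! 0! / 15! → 1/15015; sum: t=1:−1/2177280 = -1/2177280; 3j²(7 2 5; 5 -1 -4) = Δ·Π!·Σ² = 8/273  (sign +1)
B: Δ: 4! 10! 0! / 15! → 1/15015; sum: t=1:−1/483840 = -1/483840; 3j²(7 2 5; 4 -1 -3) = Δ·Π!·Σ² = 3/91  (sign -1)
I_A²/I_B² = (8/273)/(3/91) = 8/9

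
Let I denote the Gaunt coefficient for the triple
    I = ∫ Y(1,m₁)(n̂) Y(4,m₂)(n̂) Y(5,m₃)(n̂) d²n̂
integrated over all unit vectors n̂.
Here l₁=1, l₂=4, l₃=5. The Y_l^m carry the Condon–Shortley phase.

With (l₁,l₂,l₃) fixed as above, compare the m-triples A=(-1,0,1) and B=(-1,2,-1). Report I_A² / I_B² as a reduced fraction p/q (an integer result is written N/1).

Shared (l₁,l₂,l₃)=(1,4,5): N and (l;000)² cancel in I_A²/I_B².
A: Δ = 0!·2!·8!/11! = 1/495; Racah Σ t=0..0: t=0:+1/1152 = 1/1152; ⇒ 3j(1 4 5; -1 0 1)² = 1/33, sgn +1
B: Δ = 0!·2!·8!/11! = 1/495; Racah Σ t=0..0: t=0:+1/2880 = 1/2880; ⇒ 3j(1 4 5; -1 2 -1)² = 2/165, sgn +1
I_A²/I_B² = (1/33)/(2/165) = 5/2

5/2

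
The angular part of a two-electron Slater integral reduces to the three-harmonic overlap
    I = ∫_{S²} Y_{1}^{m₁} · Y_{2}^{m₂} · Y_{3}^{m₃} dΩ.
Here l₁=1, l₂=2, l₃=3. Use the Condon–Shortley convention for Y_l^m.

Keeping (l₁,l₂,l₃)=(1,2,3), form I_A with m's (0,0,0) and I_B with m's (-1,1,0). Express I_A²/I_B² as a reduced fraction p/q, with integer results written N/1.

3/1

Same 1,2,3: normalisation and zero-m 3j drop out of the ratio.
A: Δ: 0! 2! 4! / 7! → 1/105; sum: t=0:+1/4 = 1/4; 3j²(1 2 3; 0 0 0) = Δ·Π!·Σ² = 3/35  (sign -1)
B: Δ: 0! 2! 4! / 7! → 1/105; sum: t=0:+1/12 = 1/12; 3j²(1 2 3; -1 1 0) = Δ·Π!·Σ² = 1/35  (sign -1)
I_A²/I_B² = (3/35)/(1/35) = 3/1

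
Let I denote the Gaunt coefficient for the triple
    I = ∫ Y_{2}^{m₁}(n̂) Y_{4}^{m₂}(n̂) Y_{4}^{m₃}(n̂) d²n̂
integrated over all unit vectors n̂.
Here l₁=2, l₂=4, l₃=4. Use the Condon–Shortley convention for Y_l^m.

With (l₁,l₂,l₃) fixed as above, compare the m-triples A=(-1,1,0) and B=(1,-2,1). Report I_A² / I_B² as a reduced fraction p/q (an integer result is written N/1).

10/81

Shared (l₁,l₂,l₃)=(2,4,4): N and (l;000)² cancel in I_A²/I_B².
A: Δ = 2!·2!·6!/11! = 1/13860; Racah Σ t=1..2: t=1:−1/96 t=2:+1/72 = 1/288; ⇒ 3j(2 4 4; -1 1 0)² = 1/462, sgn +1
B: Δ = 2!·2!·6!/11! = 1/13860; Racah Σ t=0..1: t=0:+1/96 t=1:−1/240 = 1/160; ⇒ 3j(2 4 4; 1 -2 1)² = 27/1540, sgn -1
I_A²/I_B² = (1/462)/(27/1540) = 10/81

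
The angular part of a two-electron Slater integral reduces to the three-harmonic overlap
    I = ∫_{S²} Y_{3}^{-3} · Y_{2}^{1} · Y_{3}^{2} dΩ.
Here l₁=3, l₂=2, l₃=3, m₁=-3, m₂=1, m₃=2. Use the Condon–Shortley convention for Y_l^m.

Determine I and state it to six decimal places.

Checks pass: Σm=0; 8 even; l₃=3∈[1,5].
(2·3+1)(2·2+1)(2·3+1) = 245
Δ: 2! 4! 2! / 9! → 1/3780
sum: t=0:+1/24 t=1:−1/4 t=2:+1/24 = -1/6
3j²(3 2 3; 0 0 0) = Δ·Π!·Σ² = 4/105  (sign +1)
sum: t=2:+1/48 = 1/48
3j²(3 2 3; -3 1 2) = Δ·Π!·Σ² = 5/84  (sign -1)
combine: 4πI² = 245·4/105·5/84 = 5/9
take √, sign -1: I = -0.21026104

-0.210261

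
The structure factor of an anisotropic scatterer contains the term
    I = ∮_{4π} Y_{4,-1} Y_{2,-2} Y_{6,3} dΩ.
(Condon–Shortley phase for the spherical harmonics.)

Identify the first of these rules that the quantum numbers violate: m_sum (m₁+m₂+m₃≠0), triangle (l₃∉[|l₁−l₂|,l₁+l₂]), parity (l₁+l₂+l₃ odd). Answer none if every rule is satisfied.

none

m₁+m₂+m₃ = -1 − 2 + 3 = 0  ✓
triangle: |4−2|=2 ≤ l₃=6 ≤ 4+2=6  ✓
parity: l₁+l₂+l₃ = 12 is even  ✓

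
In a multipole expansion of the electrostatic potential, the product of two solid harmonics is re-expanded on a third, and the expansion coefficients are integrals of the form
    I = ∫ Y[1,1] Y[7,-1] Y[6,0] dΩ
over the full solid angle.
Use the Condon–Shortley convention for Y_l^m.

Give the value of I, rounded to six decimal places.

Checks pass: Σm=0; 14 even; l₃=6∈[6,8].
(2·1+1)(2·7+1)(2·6+1) = 585
Δ: 2! 0! 12! / 15! → 1/1365
sum: t=1:−1/518400 = -1/518400
3j²(1 7 6; 0 0 0) = Δ·Π!·Σ² = 7/195  (sign -1)
sum: t=0:+1/1036800 = 1/1036800
3j²(1 7 6; 1 -1 0) = Δ·Π!·Σ² = 4/195  (sign +1)
combine: 4πI² = 585·7/195·4/195 = 28/65
take √, sign -1: I = -0.18514731

-0.185147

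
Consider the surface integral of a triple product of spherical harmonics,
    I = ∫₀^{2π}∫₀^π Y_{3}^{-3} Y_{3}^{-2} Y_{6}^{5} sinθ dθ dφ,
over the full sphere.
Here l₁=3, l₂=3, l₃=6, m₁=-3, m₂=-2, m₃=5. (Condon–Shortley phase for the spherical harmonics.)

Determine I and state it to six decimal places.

Checks pass: Σm=0; 12 even; l₃=6∈[0,6].
(2·3+1)(2·3+1)(2·6+1) = 637
Δ: 0! 6! 6! / 13! → 1/12012
sum: t=0:+1/1296 = 1/1296
3j²(3 3 6; 0 0 0) = Δ·Π!·Σ² = 100/3003  (sign +1)
sum: t=0:+1/86400 = 1/86400
3j²(3 3 6; -3 -2 5) = Δ·Π!·Σ² = 1/26  (sign -1)
combine: 4πI² = 637·100/3003·1/26 = 350/429
take √, sign -1: I = -0.25480060

-0.254801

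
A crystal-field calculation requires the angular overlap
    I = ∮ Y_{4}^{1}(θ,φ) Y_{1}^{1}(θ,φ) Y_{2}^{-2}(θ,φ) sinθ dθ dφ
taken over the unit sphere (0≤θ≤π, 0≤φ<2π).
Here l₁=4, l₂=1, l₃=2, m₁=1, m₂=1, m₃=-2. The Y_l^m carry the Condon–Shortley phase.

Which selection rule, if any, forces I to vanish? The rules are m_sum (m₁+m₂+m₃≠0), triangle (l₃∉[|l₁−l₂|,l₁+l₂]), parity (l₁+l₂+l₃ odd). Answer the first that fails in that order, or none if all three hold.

triangle

Σmᵢ = 0  ✓
l₃∈[|l₁−l₂|,l₁+l₂]=[3,5], have l₃=2  ✗
Σlᵢ = 7 ⇒ odd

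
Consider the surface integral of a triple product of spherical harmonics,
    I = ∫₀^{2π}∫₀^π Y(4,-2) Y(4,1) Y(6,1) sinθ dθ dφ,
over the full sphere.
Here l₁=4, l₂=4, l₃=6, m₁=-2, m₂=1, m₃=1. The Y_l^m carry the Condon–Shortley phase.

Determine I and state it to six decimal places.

Rules hold: Σm=0, L=14 even, 0≤6≤8.
N = 9·9·13 = 1053
Δ = 2!·6!·6!/15! = 1/1261260
Racah Σ t=0..2: t=0:+1/4608 t=1:−1/1296 t=2:+1/4608 = -7/20736
⇒ 3j(4 4 6; 0 0 0)² = 20/1287, sgn -1
Racah Σ t=0..2: t=0:+1/172800 t=1:−1/5760 t=2:+1/3456 = 7/57600
⇒ 3j(4 4 6; -2 1 1)² = 21/2860, sgn -1
4πI² = N·(3j₀)²·(3jₘ)² = 189/1573
I = +1·√(0.120153/4π) = 0.09778261

0.097783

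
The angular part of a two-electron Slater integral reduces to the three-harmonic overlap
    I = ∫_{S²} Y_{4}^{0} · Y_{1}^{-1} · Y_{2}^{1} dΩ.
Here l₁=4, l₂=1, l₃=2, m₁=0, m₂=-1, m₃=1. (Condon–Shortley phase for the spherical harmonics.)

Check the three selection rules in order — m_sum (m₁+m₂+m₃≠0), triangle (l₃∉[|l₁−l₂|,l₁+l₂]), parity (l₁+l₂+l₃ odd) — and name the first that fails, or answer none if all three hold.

triangle

Σmᵢ = 0  ✓
l₃∈[|l₁−l₂|,l₁+l₂]=[3,5], have l₃=2  ✗
Σlᵢ = 7 ⇒ odd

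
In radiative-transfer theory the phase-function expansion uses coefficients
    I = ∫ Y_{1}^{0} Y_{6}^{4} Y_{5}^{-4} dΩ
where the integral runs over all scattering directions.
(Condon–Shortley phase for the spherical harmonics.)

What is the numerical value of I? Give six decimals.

0.182727

m-sum 0 ✓  L=12 even ✓  5≤5≤7 ✓
Π(2lᵢ+1) = 3×13×11 = 429
triangle coeff Δ(1,6,5) = 1/858
Σ_t [1,1]: t=1:−1/14400 = -1/14400
(3j)²=6/143 [(1 6 5; 0 0 0)], sign=+1
Σ_t [1,1]: t=1:−1/362880 = -1/362880
(3j)²=10/429 [(1 6 5; 0 4 -4)], sign=+1
⇒ 4πI² = 60/143
I = (+1)√(60/143/(4π)) = 0.18272698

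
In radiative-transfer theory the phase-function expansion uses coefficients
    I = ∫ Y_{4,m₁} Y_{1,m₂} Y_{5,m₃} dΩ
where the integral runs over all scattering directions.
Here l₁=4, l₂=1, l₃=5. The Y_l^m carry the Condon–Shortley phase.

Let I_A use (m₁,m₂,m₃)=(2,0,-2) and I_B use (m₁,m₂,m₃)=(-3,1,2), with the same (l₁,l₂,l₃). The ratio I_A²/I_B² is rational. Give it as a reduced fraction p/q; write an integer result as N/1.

l's match ⇒ only the (l;m) 3-j factors differ between A and B.
A: triangle coeff Δ(4,1,5) = 1/495; Σ_t [0,0]: t=0:+1/1440 = 1/1440; (3j)²=7/165 [(4 1 5; 2 0 -2)], sign=-1
B: triangle coeff Δ(4,1,5) = 1/495; Σ_t [0,0]: t=0:+1/10080 = 1/10080; (3j)²=1/165 [(4 1 5; -3 1 2)], sign=-1
I_A²/I_B² = (7/165)/(1/165) = 7/1

7/1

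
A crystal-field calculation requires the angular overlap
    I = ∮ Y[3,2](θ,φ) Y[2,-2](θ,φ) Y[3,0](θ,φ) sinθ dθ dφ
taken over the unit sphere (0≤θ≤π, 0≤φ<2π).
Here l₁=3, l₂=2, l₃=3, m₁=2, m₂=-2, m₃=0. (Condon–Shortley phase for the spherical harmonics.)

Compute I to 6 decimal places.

Checks pass: Σm=0; 8 even; l₃=3∈[1,5].
(2·3+1)(2·2+1)(2·3+1) = 245
Δ: 2! 4! 2! / 9! → 1/3780
sum: t=0:+1/24 t=1:−1/4 t=2:+1/24 = -1/6
3j²(3 2 3; 0 0 0) = Δ·Π!·Σ² = 4/105  (sign +1)
sum: t=0:+1/24 = 1/24
3j²(3 2 3; 2 -2 0) = Δ·Π!·Σ² = 1/21  (sign -1)
combine: 4πI² = 245·4/105·1/21 = 4/9
take √, sign -1: I = -0.18806319

-0.188063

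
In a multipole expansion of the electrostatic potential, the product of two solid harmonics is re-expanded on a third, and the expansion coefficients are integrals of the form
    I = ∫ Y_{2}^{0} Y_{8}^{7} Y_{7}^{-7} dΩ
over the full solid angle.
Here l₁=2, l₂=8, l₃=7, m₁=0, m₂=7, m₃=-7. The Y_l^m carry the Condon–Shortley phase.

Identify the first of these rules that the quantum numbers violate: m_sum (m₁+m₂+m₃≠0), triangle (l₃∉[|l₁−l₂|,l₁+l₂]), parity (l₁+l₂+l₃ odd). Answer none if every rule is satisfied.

azimuthal sum: 0 + 7 − 7 = 0  ✓
6 ≤ 7 ≤ 10 (triangle on l)  ✓
L = 2 + 8 + 7 = 17 (odd)  ✗

parity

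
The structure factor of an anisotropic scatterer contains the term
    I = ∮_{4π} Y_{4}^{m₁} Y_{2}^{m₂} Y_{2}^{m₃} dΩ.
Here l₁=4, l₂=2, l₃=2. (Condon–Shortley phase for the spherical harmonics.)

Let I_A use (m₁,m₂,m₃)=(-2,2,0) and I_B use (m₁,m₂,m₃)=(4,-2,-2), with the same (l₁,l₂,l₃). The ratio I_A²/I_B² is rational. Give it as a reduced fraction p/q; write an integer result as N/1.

3/14

Shared (l₁,l₂,l₃)=(4,2,2): N and (l;000)² cancel in I_A²/I_B².
A: Δ = 4!·4!·0!/9! = 1/630; Racah Σ t=4..4: t=4:+1/96 = 1/96; ⇒ 3j(4 2 2; -2 2 0)² = 1/42, sgn +1
B: Δ = 4!·4!·0!/9! = 1/630; Racah Σ t=0..0: t=0:+1/576 = 1/576; ⇒ 3j(4 2 2; 4 -2 -2)² = 1/9, sgn +1
I_A²/I_B² = (1/42)/(1/9) = 3/14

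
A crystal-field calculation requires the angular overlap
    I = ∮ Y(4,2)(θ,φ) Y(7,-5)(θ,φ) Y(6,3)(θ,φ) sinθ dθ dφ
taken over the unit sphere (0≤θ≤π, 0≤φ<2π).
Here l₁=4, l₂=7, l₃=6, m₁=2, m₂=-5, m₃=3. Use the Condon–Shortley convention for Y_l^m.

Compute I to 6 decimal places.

0.000000

l₁+l₂+l₃=17 is odd: 3j(l;000)=0 ⇒ I=0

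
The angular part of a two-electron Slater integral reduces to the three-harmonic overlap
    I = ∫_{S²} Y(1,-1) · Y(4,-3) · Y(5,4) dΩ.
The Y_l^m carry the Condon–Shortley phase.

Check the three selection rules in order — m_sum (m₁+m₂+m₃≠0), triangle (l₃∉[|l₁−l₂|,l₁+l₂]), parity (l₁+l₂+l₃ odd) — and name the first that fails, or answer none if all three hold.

none

Σmᵢ = 0  ✓
l₃∈[|l₁−l₂|,l₁+l₂]=[3,5], have l₃=5  ✓
Σlᵢ = 10 ⇒ even  ✓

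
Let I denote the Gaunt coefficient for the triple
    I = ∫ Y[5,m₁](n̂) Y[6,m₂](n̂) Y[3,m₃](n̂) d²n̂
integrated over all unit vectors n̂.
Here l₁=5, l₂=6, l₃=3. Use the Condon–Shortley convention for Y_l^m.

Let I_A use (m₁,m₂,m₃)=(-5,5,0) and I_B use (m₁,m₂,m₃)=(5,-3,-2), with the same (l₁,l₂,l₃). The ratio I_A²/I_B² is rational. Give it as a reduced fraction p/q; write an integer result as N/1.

11/2

l's match ⇒ only the (l;m) 3-j factors differ between A and B.
A: triangle coeff Δ(5,6,3) = 1/675675; Σ_t [8,8]: t=8:+1/483840 = 1/483840; (3j)²=3/91 [(5 6 3; -5 5 0)], sign=-1
B: triangle coeff Δ(5,6,3) = 1/675675; Σ_t [0,0]: t=0:+1/483840 = 1/483840; (3j)²=6/1001 [(5 6 3; 5 -3 -2)], sign=-1
I_A²/I_B² = (3/91)/(6/1001) = 11/2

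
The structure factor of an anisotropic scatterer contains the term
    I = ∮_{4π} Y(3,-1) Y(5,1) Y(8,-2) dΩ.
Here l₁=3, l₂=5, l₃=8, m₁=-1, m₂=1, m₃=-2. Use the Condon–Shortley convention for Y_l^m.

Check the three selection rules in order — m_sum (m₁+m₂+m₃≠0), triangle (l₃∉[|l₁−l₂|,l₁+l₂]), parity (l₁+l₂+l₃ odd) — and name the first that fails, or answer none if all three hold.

m_sum

m₁+m₂+m₃ = -1 + 1 − 2 = -2  ✗
triangle: |3−5|=2 ≤ l₃=8 ≤ 3+5=8
parity: l₁+l₂+l₃ = 16 is even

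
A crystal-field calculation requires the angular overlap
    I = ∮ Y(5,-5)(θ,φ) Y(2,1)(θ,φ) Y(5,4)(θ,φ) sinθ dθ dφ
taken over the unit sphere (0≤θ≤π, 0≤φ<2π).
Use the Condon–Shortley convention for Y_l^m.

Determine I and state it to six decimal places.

Checks pass: Σm=0; 12 even; l₃=5∈[3,7].
(2·5+1)(2·2+1)(2·5+1) = 605
Δ: 2! 8! 2! / 13! → 1/38610
sum: t=0:+1/2880 t=1:−1/576 t=2:+1/2880 = -1/960
3j²(5 2 5; 0 0 0) = Δ·Π!·Σ² = 10/429  (sign +1)
sum: t=2:+1/80640 = 1/80640
3j²(5 2 5; -5 1 4) = Δ·Π!·Σ² = 9/286  (sign -1)
combine: 4πI² = 605·10/429·9/286 = 75/169
take √, sign -1: I = -0.18792404

-0.187924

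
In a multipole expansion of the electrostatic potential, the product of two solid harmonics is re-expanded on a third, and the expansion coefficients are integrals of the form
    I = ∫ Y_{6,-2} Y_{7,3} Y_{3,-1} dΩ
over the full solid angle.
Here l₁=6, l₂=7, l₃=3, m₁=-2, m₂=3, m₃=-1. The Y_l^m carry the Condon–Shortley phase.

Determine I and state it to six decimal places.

Rules hold: Σm=0, L=16 even, 1≤3≤13.
N = 13·15·7 = 1365
Δ = 10!·2!·4!/17! = 1/2042040
Racah Σ t=4..6: t=4:+1/207360 t=5:−1/57600 t=6:+1/207360 = -1/129600
⇒ 3j(6 7 3; 0 0 0)² = 168/12155, sgn +1
Racah Σ t=6..8: t=6:+1/829440 t=7:−1/181440 t=8:+1/645120 = -1/362880
⇒ 3j(6 7 3; -2 3 -1)² = 256/17017, sgn -1
4πI² = N·(3j₀)²·(3jₘ)² = 129024/454597
I = -1·√(0.283821/4π) = -0.15028548

-0.150285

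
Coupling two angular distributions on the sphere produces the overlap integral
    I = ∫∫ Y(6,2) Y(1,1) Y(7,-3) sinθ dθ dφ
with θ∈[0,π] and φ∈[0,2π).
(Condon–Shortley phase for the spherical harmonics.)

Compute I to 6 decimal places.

Checks pass: Σm=0; 14 even; l₃=7∈[5,7].
(2·6+1)(2·1+1)(2·7+1) = 585
Δ: 0! 12! 2! / 15! → 1/1365
sum: t=0:+1/518400 = 1/518400
3j²(6 1 7; 0 0 0) = Δ·Π!·Σ² = 7/195  (sign -1)
sum: t=0:+1/1935360 = 1/1935360
3j²(6 1 7; 2 1 -3) = Δ·Π!·Σ² = 3/91  (sign +1)
combine: 4πI² = 585·7/195·3/91 = 9/13
take √, sign -1: I = -0.23471705

-0.234717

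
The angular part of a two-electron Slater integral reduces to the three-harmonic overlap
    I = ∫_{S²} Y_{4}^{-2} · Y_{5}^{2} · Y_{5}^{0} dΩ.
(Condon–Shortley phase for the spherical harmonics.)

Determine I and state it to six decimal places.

Checks pass: Σm=0; 14 even; l₃=5∈[1,9].
(2·4+1)(2·5+1)(2·5+1) = 1089
Δ: 4! 4! 6! / 15! → 1/3153150
sum: t=0:+1/69120 t=1:−1/1728 t=2:+1/576 t=3:−1/1728 t=4:+1/69120 = 7/11520
3j²(4 5 5; 0 0 0) = Δ·Π!·Σ² = 2/143  (sign -1)
sum: t=2:+1/11520 t=3:−1/1728 t=4:+1/3456 = -7/34560
3j²(4 5 5; -2 2 0) = Δ·Π!·Σ² = 7/858  (sign +1)
combine: 4πI² = 1089·2/143·7/858 = 21/169
take √, sign -1: I = -0.09944006

-0.099440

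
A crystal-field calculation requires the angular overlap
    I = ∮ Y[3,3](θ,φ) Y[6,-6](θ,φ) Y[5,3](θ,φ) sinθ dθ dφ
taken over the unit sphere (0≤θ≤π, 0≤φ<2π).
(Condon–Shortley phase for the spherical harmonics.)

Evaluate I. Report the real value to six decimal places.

m-sum 0 ✓  L=14 even ✓  3≤5≤9 ✓
Π(2lᵢ+1) = 7×13×11 = 1001
triangle coeff Δ(3,6,5) = 1/675675
Σ_t [1,3]: t=1:−1/8640 t=2:+1/2304 t=3:−1/8640 = 7/34560
(3j)²=7/429 [(3 6 5; 0 0 0)], sign=-1
Σ_t [0,0]: t=0:+1/1935360 = 1/1935360
(3j)²=1/91 [(3 6 5; 3 -6 3)], sign=+1
⇒ 4πI² = 7/39
I = (-1)√(7/39/(4π)) = -0.11951207

-0.119512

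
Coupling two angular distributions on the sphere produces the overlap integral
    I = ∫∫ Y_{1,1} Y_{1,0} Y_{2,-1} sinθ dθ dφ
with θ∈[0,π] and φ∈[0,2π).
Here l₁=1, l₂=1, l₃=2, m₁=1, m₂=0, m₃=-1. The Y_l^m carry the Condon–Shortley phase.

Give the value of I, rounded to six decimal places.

m-sum 0 ✓  L=4 even ✓  0≤2≤2 ✓
Π(2lᵢ+1) = 3×3×5 = 45
triangle coeff Δ(1,1,2) = 1/30
Σ_t [0,0]: t=0:+1/1 = 1/1
(3j)²=2/15 [(1 1 2; 0 0 0)], sign=+1
Σ_t [0,0]: t=0:+1/2 = 1/2
(3j)²=1/10 [(1 1 2; 1 0 -1)], sign=-1
⇒ 4πI² = 3/5
I = (-1)√(3/5/(4π)) = -0.21850969

-0.218510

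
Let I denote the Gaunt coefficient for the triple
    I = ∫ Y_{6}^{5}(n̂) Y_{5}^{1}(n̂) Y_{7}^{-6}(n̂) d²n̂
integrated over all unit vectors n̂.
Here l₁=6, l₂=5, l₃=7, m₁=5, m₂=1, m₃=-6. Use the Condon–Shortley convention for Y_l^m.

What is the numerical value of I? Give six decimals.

-0.141904

Checks pass: Σm=0; 18 even; l₃=7∈[1,11].
(2·6+1)(2·5+1)(2·7+1) = 2145
Δ: 4! 8! 6! / 19! → 1/174594420
sum: t=0:+1/4147200 t=1:−1/207360 t=2:+1/82944 t=3:−1/207360 t=4:+1/4147200 = 1/345600
3j²(6 5 7; 0 0 0) = Δ·Π!·Σ² = 420/46189  (sign -1)
sum: t=0:+1/87091200 t=1:−1/29030400 = -1/43545600
3j²(6 5 7; 5 1 -6) = Δ·Π!·Σ² = 88/6783  (sign +1)
combine: 4πI² = 2145·420/46189·88/6783 = 26400/104329
take √, sign -1: I = -0.14190396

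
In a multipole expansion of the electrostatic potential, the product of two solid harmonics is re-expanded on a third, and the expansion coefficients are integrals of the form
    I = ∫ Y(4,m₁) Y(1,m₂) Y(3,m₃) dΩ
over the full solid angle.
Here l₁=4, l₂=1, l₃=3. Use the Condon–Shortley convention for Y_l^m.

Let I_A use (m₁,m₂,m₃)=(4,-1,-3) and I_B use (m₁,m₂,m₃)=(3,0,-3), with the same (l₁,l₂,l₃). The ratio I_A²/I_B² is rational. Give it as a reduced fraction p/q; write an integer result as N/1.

l's match ⇒ only the (l;m) 3-j factors differ between A and B.
A: triangle coeff Δ(4,1,3) = 1/252; Σ_t [0,0]: t=0:+1/1440 = 1/1440; (3j)²=1/9 [(4 1 3; 4 -1 -3)], sign=+1
B: triangle coeff Δ(4,1,3) = 1/252; Σ_t [1,1]: t=1:−1/720 = -1/720; (3j)²=1/36 [(4 1 3; 3 0 -3)], sign=-1
I_A²/I_B² = (1/9)/(1/36) = 4/1

4/1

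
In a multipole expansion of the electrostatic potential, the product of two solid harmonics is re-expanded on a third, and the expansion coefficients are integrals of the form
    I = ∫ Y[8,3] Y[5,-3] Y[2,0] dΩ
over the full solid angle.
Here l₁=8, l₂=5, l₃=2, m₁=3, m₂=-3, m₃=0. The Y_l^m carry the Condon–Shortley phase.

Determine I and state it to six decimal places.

|8−5|≤2≤8+5 violated ⇒ I = 0

0.000000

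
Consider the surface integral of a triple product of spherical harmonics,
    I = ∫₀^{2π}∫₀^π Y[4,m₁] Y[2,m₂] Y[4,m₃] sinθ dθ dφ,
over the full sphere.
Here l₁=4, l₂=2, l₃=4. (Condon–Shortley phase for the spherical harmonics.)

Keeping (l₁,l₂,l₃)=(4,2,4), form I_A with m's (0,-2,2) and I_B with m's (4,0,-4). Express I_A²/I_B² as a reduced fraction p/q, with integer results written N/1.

135/196

Shared (l₁,l₂,l₃)=(4,2,4): N and (l;000)² cancel in I_A²/I_B².
A: Δ = 2!·6!·2!/11! = 1/13860; Racah Σ t=0..0: t=0:+1/192 = 1/192; ⇒ 3j(4 2 4; 0 -2 2)² = 3/77, sgn +1
B: Δ = 2!·6!·2!/11! = 1/13860; Racah Σ t=0..0: t=0:+1/2880 = 1/2880; ⇒ 3j(4 2 4; 4 0 -4)² = 28/495, sgn +1
I_A²/I_B² = (3/77)/(28/495) = 135/196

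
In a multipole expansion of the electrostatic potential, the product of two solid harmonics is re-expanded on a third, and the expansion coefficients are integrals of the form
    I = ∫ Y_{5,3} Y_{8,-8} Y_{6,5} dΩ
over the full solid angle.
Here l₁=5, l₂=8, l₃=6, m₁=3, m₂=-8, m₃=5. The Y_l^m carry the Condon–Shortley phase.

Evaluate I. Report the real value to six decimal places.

Σlᵢ=19 odd — θ-integrand is odd under cosθ→−cosθ; I=0

0.000000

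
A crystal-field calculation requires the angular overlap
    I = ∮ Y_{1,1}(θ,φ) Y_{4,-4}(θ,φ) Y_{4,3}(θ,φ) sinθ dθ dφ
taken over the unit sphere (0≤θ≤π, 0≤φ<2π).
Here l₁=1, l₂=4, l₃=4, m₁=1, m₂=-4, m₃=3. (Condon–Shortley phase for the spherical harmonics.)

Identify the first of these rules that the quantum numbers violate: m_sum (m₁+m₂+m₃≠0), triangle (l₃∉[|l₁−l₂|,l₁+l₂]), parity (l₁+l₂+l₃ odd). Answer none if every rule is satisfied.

m₁+m₂+m₃ = 1 − 4 + 3 = 0  ✓
triangle: |1−4|=3 ≤ l₃=4 ≤ 1+4=5  ✓
parity: l₁+l₂+l₃ = 9 is odd  ✗

parity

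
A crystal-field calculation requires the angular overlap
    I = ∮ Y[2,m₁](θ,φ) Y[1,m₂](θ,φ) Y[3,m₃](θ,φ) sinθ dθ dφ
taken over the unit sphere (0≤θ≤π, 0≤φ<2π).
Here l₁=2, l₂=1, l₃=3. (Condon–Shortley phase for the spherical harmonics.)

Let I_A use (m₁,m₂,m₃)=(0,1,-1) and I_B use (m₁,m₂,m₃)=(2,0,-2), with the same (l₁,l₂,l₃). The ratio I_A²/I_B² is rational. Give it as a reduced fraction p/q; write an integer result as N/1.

Same 2,1,3: normalisation and zero-m 3j drop out of the ratio.
A: Δ: 0! 4! 2! / 7! → 1/105; sum: t=0:+1/8 = 1/8; 3j²(2 1 3; 0 1 -1) = Δ·Π!·Σ² = 2/35  (sign +1)
B: Δ: 0! 4! 2! / 7! → 1/105; sum: t=0:+1/24 = 1/24; 3j²(2 1 3; 2 0 -2) = Δ·Π!·Σ² = 1/21  (sign -1)
I_A²/I_B² = (2/35)/(1/21) = 6/5

6/5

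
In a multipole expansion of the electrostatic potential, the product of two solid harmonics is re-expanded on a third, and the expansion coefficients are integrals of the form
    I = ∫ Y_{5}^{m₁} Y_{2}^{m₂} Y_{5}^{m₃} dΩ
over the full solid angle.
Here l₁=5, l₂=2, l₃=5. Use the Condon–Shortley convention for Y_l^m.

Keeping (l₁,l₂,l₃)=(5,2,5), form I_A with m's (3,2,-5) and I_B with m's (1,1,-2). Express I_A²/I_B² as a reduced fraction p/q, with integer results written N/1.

l's match ⇒ only the (l;m) 3-j factors differ between A and B.
A: triangle coeff Δ(5,2,5) = 1/38610; Σ_t [2,2]: t=2:+1/161280 = 1/161280; (3j)²=1/143 [(5 2 5; 3 2 -5)], sign=+1
B: triangle coeff Δ(5,2,5) = 1/38610; Σ_t [1,2]: t=1:−1/1440 t=2:+1/2880 = -1/2880; (3j)²=7/715 [(5 2 5; 1 1 -2)], sign=+1
I_A²/I_B² = (1/143)/(7/715) = 5/7

5/7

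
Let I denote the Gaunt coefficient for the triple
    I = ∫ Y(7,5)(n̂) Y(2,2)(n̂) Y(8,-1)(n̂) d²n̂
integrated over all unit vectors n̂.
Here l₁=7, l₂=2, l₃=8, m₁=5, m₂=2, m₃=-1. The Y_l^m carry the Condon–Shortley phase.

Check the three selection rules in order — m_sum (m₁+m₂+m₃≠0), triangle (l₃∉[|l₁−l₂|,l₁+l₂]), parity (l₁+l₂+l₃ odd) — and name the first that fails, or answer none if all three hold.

m₁+m₂+m₃ = 5 + 2 − 1 = 6  ✗
triangle: |7−2|=5 ≤ l₃=8 ≤ 7+2=9
parity: l₁+l₂+l₃ = 17 is odd

m_sum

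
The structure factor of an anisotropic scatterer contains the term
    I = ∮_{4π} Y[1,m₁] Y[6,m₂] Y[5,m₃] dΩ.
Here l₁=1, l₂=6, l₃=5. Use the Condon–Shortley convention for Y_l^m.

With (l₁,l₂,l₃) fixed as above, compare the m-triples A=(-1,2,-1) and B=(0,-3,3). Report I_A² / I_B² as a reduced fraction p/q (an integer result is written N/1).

28/27

Same 1,6,5: normalisation and zero-m 3j drop out of the ratio.
A: Δ: 2! 0! 10! / 13! → 1/858; sum: t=2:+1/34560 = 1/34560; 3j²(1 6 5; -1 2 -1) = Δ·Π!·Σ² = 14/429  (sign +1)
B: Δ: 2! 0! 10! / 13! → 1/858; sum: t=1:−1/80640 = -1/80640; 3j²(1 6 5; 0 -3 3) = Δ·Π!·Σ² = 9/286  (sign -1)
I_A²/I_B² = (14/429)/(9/286) = 28/27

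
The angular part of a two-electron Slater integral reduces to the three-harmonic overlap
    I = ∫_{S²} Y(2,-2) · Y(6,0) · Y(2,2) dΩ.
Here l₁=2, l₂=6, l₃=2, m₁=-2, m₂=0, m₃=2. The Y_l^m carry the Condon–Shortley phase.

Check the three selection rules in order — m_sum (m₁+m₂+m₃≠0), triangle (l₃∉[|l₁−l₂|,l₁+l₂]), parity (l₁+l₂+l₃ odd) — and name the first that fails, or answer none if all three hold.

Σmᵢ = 0  ✓
l₃∈[|l₁−l₂|,l₁+l₂]=[4,8], have l₃=2  ✗
Σlᵢ = 10 ⇒ even

triangle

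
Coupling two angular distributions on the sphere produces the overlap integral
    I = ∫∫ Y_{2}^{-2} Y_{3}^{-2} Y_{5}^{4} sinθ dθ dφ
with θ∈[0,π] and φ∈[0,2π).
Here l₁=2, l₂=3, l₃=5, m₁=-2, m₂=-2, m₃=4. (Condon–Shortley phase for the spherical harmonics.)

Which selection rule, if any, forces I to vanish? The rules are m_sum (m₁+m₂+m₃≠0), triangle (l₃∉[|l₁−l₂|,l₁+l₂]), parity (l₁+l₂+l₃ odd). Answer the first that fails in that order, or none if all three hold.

none

Σmᵢ = 0  ✓
l₃∈[|l₁−l₂|,l₁+l₂]=[1,5], have l₃=5  ✓
Σlᵢ = 10 ⇒ even  ✓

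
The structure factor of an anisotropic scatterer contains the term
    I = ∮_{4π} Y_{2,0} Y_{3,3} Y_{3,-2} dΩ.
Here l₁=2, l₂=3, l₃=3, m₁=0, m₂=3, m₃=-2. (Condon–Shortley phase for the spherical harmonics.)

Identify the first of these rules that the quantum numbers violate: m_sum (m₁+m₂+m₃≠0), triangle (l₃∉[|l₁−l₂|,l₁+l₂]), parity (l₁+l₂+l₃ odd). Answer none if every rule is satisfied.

m₁+m₂+m₃ = 0 + 3 − 2 = 1  ✗
triangle: |2−3|=1 ≤ l₃=3 ≤ 2+3=5
parity: l₁+l₂+l₃ = 8 is even

m_sum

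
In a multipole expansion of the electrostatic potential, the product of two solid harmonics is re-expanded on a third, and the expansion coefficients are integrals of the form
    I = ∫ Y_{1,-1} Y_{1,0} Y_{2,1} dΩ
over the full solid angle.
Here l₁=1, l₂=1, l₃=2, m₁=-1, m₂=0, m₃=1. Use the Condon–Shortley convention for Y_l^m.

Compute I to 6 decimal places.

m-sum 0 ✓  L=4 even ✓  0≤2≤2 ✓
Π(2lᵢ+1) = 3×3×5 = 45
triangle coeff Δ(1,1,2) = 1/30
Σ_t [0,0]: t=0:+1/1 = 1/1
(3j)²=2/15 [(1 1 2; 0 0 0)], sign=+1
Σ_t [0,0]: t=0:+1/2 = 1/2
(3j)²=1/10 [(1 1 2; -1 0 1)], sign=-1
⇒ 4πI² = 3/5
I = (-1)√(3/5/(4π)) = -0.21850969

-0.218510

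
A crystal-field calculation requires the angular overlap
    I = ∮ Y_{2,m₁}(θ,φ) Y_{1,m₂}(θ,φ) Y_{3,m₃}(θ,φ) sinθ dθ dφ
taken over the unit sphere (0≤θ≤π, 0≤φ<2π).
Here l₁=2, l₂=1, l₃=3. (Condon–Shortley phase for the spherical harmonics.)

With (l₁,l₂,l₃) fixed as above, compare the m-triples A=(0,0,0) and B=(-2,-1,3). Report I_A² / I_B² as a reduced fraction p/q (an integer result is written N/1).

l's match ⇒ only the (l;m) 3-j factors differ between A and B.
A: triangle coeff Δ(2,1,3) = 1/105; Σ_t [0,0]: t=0:+1/4 = 1/4; (3j)²=3/35 [(2 1 3; 0 0 0)], sign=-1
B: triangle coeff Δ(2,1,3) = 1/105; Σ_t [0,0]: t=0:+1/48 = 1/48; (3j)²=1/7 [(2 1 3; -2 -1 3)], sign=+1
I_A²/I_B² = (3/35)/(1/7) = 3/5

3/5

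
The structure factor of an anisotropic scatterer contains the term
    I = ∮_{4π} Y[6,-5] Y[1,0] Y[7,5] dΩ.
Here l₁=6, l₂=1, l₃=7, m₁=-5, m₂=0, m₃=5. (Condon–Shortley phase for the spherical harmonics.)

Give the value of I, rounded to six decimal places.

-0.171413

Rules hold: Σm=0, L=14 even, 5≤7≤7.
N = 13·3·15 = 585
Δ = 0!·12!·2!/15! = 1/1365
Racah Σ t=0..0: t=0:+1/518400 = 1/518400
⇒ 3j(6 1 7; 0 0 0)² = 7/195, sgn -1
Racah Σ t=0..0: t=0:+1/39916800 = 1/39916800
⇒ 3j(6 1 7; -5 0 5)² = 8/455, sgn +1
4πI² = N·(3j₀)²·(3jₘ)² = 24/65
I = -1·√(0.369231/4π) = -0.17141310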